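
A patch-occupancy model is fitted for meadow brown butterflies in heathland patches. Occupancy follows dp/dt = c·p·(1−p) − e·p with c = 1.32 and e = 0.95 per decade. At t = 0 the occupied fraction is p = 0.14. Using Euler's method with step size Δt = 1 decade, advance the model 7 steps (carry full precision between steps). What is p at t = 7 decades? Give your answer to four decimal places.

Update rule: p ← p + [c·p·(1−p) − e·p]·Δt with Δt = 1.
  1  |  dp/dt·Δt = +0.025928  |  p_1 = 0.165928
  2  |  dp/dt·Δt = +0.025051  |  p_2 = 0.190979
  3  |  dp/dt·Δt = +0.022518  |  p_3 = 0.213497
  4  |  dp/dt·Δt = +0.018827  |  p_4 = 0.232324
  5  |  dp/dt·Δt = +0.014714  |  p_5 = 0.247038
  6  |  dp/dt·Δt = +0.010848  |  p_6 = 0.257885
  7  |  dp/dt·Δt = +0.007631  |  p_7 = 0.265516

0.2655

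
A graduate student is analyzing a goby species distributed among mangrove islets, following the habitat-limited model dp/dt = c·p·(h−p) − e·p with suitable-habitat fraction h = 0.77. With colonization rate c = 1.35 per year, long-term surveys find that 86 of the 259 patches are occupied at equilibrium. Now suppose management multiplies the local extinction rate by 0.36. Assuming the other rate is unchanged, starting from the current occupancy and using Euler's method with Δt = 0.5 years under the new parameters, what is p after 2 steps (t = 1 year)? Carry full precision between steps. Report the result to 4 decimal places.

Observed p* = 86/259 = 0.33205.
Balance c(h−p*) = e gives e = 1.35×(0.77 − 0.33205) = 0.59124.
Starting from p₀ = 0.33205; update p ← p + (dp/dt)·Δt with the new parameters.
p: 0.33205 → 0.39487  (Δp = +0.06282)
p: 0.39487 → 0.45283  (Δp = +0.05796)

0.4528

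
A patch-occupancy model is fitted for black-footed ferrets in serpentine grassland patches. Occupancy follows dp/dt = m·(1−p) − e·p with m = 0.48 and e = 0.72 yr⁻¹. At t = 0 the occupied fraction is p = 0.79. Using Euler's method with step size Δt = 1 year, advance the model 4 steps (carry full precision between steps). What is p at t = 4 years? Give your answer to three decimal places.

0.401

Update rule: p ← p + [m·(1−p) − e·p]·Δt with Δt = 1.
t = 1: p = 0.79000 + (-0.46800) = 0.32200
t = 2: p = 0.32200 + (+0.09360) = 0.41560
t = 3: p = 0.41560 + (-0.01872) = 0.39688
t = 4: p = 0.39688 + (+0.00374) = 0.40062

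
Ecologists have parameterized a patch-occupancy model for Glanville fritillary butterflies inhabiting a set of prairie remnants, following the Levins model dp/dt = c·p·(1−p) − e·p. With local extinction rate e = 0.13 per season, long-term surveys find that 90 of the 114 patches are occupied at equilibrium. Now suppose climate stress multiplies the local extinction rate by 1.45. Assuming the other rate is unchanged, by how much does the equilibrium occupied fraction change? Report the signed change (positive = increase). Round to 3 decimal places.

Observed p* = 90/114 = 0.78947.
Balance c(1−p*) = e gives c = e/(1 − 0.78947) = 0.13/0.21053 = 0.61749.
New p* = 1 − e/c = 1 − 0.18850/0.61749 = 0.69473.
Δp* = 0.69473 − 0.78947 = -0.09474.

-0.095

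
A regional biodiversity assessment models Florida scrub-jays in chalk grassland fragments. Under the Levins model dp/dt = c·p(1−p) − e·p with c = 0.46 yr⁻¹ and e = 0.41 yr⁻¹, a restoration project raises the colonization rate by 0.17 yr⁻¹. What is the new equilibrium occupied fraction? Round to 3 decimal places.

Before: p* = 1 − 0.41/0.46 = 0.1087.
After the change, c = 0.63, e = 0.41, so p* = 1 − 0.41/0.63 = 0.3492.

0.349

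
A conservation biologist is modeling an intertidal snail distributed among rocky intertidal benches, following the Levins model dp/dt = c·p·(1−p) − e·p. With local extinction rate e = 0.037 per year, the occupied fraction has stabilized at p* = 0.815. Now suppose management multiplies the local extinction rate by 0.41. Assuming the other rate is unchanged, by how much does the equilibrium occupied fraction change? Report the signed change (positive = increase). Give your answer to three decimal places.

0.109

Balance c(1−p*) = e gives c = e/(1 − 0.81500) = 0.037/0.18500 = 0.20000.
New p* = 1 − e/c = 1 − 0.01517/0.20000 = 0.92415.
Δp* = 0.92415 − 0.81500 = +0.10915.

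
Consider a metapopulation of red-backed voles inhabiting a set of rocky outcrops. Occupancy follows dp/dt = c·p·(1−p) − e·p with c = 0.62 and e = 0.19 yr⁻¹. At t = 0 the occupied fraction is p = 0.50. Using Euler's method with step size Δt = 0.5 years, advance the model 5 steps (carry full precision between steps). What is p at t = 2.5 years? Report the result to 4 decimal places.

Update rule: p ← p + [c·p·(1−p) − e·p]·Δt with Δt = 0.5.
t = 0.5: p = 0.50000 + (+0.03000) = 0.53000
t = 1: p = 0.53000 + (+0.02687) = 0.55687
t = 1.5: p = 0.55687 + (+0.02359) = 0.58047
t = 2: p = 0.58047 + (+0.02035) = 0.60081
t = 2.5: p = 0.60081 + (+0.01727) = 0.61809

0.6181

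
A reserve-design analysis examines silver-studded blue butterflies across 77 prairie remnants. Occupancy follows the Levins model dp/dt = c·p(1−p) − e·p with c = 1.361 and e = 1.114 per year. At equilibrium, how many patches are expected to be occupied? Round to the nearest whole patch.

p* = 1 − e/c = 1 − 1.114/1.361 = 0.1815.
Expected occupied patches = N × p* = 77 × 0.1815 = 13.97 ≈ 14.

14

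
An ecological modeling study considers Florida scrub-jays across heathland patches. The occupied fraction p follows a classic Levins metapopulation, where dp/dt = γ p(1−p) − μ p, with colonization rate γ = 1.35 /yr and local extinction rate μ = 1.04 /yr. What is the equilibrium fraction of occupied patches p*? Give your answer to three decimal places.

0.230

At equilibrium, colonization balances extinction: γ·p*·(1−p*) = μ·p*.
So p* = 1 − μ/γ = 1 − 1.04/1.35 = 1 − 0.7704 = 0.2296.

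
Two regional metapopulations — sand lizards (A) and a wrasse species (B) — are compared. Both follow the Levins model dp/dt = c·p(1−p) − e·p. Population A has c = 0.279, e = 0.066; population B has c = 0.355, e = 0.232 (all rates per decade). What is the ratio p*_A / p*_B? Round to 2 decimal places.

A: p*_A = 1 − 0.066/0.279 = 0.7634.
B: p*_B = 1 − 0.232/0.355 = 0.3465.
p*_A / p*_B = 0.7634/0.3465 = 2.2034.

2.20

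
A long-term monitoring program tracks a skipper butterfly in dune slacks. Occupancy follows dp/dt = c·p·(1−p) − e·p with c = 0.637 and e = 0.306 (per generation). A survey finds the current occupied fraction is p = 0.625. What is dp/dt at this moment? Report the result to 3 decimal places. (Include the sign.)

-0.042

Colonization term: c·p·(1−p) = 0.637×0.625×0.3750 = 0.14930.
Extinction term: e·p = 0.19125.
dp/dt = 0.14930 − 0.19125 = -0.04195.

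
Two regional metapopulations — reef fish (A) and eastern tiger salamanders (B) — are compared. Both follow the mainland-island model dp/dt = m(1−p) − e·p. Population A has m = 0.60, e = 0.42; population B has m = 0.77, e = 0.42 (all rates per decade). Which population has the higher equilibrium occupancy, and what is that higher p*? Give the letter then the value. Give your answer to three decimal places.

A: p*_A = m/(m+e) = 0.60/1.0200 = 0.5882.
B: p*_B = 0.77/1.1900 = 0.6471.
B is higher at 0.6471.

B, 0.647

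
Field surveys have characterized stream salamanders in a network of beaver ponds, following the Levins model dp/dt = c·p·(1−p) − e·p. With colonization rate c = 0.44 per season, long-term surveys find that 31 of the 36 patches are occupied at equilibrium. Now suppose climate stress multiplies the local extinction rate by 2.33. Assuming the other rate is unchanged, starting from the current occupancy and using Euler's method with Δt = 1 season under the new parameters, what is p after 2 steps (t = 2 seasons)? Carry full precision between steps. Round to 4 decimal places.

0.7512

Observed p* = 31/36 = 0.86111.
Balance c(1−p*) = e gives e = 0.44×(1 − 0.86111) = 0.06111.
Starting from p₀ = 0.86111; update p ← p + (dp/dt)·Δt with the new parameters.
  1  |  dp/dt·Δt = -0.069989  |  p_1 = 0.791122
  2  |  dp/dt·Δt = -0.039938  |  p_2 = 0.751184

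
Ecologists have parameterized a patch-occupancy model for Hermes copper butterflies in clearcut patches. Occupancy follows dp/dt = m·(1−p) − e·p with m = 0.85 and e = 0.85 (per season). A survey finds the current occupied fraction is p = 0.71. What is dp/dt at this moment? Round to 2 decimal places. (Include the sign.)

-0.36

Colonization term: m·(1−p) = 0.85×0.2900 = 0.24650.
Extinction term: e·p = 0.60350.
dp/dt = 0.24650 − 0.60350 = -0.35700.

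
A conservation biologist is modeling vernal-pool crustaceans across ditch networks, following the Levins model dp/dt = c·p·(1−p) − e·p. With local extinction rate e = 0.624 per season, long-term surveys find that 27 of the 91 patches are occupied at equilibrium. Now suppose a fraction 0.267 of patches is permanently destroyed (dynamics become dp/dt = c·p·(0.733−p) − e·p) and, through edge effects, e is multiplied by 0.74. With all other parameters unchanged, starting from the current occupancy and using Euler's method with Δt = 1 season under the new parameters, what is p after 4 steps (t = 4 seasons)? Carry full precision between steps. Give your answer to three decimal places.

Observed p* = 27/91 = 0.29670.
Balance c(1−p*) = e gives c = e/(1 − 0.29670) = 0.624/0.70330 = 0.88725.
Starting from p₀ = 0.29670; update p ← p + (dp/dt)·Δt with the new parameters.
p: 0.29670 → 0.27455  (Δp = -0.02215)
p: 0.27455 → 0.25945  (Δp = -0.01510)
p: 0.25945 → 0.24866  (Δp = -0.01079)
p: 0.24866 → 0.24069  (Δp = -0.00796)

0.241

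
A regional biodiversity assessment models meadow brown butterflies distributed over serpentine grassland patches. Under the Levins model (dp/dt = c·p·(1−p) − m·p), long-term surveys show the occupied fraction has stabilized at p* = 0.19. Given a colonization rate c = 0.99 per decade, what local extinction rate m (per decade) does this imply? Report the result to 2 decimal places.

At equilibrium c(1−p*) = m.
m = 0.99 × (1 − 0.19) = 0.99 × 0.8100 = 0.8019.

0.80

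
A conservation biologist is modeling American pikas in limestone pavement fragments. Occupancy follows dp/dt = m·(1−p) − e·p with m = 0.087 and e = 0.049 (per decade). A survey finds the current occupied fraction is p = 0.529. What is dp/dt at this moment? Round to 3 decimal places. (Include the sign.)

Colonization term: m·(1−p) = 0.087×0.4710 = 0.04098.
Extinction term: e·p = 0.02592.
dp/dt = 0.04098 − 0.02592 = 0.01506.

0.015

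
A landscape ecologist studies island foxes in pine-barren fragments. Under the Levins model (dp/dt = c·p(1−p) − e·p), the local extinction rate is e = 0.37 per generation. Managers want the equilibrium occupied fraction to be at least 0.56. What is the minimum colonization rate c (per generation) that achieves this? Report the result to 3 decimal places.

p* = 1 − e/c ≥ 0.56 requires e/c ≤ 0.4400, i.e. c ≥ e/0.4400.
c_min = 0.37/0.4400 = 0.8409.

0.841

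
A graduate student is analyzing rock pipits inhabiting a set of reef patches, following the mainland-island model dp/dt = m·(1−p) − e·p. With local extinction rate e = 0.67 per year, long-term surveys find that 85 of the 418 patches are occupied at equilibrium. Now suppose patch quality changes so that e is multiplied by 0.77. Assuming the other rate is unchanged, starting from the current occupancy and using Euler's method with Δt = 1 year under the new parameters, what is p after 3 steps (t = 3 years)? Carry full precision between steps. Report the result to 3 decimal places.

0.248

Observed p* = 85/418 = 0.20335.
Balance m(1−p*) = e·p* gives m = e·p*/(1−p*) = 0.67×0.20335/0.79665 = 0.17102.
Starting from p₀ = 0.20335; update p ← p + (dp/dt)·Δt with the new parameters.
  1  |  dp/dt·Δt = +0.031336  |  p_1 = 0.234685
  2  |  dp/dt·Δt = +0.009811  |  p_2 = 0.244496
  3  |  dp/dt·Δt = +0.003072  |  p_3 = 0.247568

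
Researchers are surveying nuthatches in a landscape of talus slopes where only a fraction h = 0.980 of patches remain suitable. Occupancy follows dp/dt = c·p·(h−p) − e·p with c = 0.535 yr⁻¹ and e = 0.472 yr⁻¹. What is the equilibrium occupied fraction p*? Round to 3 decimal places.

Setting dp/dt = 0 and dividing by p* gives c·(h−p*) = e.
So p* = h − e/c = 0.980 − 0.472/0.535 = 0.980 − 0.8822 = 0.0978.

0.098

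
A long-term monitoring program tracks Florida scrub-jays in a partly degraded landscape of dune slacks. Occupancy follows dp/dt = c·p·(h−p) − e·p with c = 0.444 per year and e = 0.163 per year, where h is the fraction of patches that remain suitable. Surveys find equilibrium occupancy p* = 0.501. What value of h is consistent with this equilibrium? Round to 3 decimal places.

0.868

At equilibrium c(h−p*) = e, so h = p* + e/c.
h = 0.501 + 0.163/0.444 = 0.501 + 0.3671 = 0.8681.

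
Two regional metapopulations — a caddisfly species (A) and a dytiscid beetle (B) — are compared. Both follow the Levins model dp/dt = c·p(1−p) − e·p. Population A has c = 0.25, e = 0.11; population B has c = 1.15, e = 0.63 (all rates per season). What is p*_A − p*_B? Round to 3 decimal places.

A: p*_A = 1 − 0.11/0.25 = 0.5600.
B: p*_B = 1 − 0.63/1.15 = 0.4522.
p*_A − p*_B = 0.5600 − 0.4522 = 0.1078.

0.108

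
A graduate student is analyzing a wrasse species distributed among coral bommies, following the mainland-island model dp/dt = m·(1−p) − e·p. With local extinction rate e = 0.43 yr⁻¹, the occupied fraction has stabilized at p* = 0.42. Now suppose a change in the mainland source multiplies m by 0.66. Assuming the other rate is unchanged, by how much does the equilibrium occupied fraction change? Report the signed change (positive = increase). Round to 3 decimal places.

Balance m(1−p*) = e·p* gives m = e·p*/(1−p*) = 0.43×0.42000/0.58000 = 0.31138.
New p* = m/(m+e) = 0.20551/(0.20551+0.43000) = 0.32338.
Δp* = 0.32338 − 0.42000 = -0.09662.

-0.097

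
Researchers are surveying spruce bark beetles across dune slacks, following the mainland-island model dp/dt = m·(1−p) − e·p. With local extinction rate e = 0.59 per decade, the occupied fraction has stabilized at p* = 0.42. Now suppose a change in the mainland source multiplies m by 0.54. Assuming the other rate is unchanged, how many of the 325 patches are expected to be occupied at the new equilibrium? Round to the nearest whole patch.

91

Balance m(1−p*) = e·p* gives m = e·p*/(1−p*) = 0.59×0.42000/0.58000 = 0.42724.
New p* = m/(m+e) = 0.23071/(0.23071+0.59000) = 0.28111.
Expected occupied = 325 × 0.28111 = 91.36 ≈ 91.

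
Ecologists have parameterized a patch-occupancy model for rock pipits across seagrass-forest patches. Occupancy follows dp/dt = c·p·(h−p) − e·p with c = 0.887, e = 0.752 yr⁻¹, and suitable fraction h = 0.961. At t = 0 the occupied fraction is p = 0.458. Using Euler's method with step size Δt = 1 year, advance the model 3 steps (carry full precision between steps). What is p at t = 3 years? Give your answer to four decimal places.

0.2263

Update rule: p ← p + [c·p·(h−p) − e·p]·Δt with Δt = 1.
step 1: Δp = -0.14007, p = 0.31793
step 2: Δp = -0.05773, p = 0.26019
step 3: Δp = -0.03392, p = 0.22627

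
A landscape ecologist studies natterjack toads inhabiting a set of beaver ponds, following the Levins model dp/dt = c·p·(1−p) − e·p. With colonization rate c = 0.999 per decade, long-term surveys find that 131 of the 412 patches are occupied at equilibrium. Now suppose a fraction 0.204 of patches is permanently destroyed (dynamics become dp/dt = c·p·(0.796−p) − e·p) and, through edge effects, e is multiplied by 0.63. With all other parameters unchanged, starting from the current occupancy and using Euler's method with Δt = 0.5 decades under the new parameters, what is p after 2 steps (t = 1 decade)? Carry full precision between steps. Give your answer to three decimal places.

0.332

Observed p* = 131/412 = 0.31796.
Balance c(1−p*) = e gives e = 0.999×(1 − 0.31796) = 0.68136.
Starting from p₀ = 0.31796; update p ← p + (dp/dt)·Δt with the new parameters.
t = 0.5: p = 0.31796 + (+0.00768) = 0.32564
t = 1: p = 0.32564 + (+0.00662) = 0.33226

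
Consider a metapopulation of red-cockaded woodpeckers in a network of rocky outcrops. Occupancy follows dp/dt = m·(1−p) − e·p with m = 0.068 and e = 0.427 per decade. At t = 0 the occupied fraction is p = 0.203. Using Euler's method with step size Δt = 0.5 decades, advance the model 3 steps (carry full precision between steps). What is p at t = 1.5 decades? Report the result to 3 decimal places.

Update rule: p ← p + [m·(1−p) − e·p]·Δt with Δt = 0.5.
step 1: Δp = -0.01624, p = 0.18676
step 2: Δp = -0.01222, p = 0.17454
step 3: Δp = -0.00920, p = 0.16534

0.165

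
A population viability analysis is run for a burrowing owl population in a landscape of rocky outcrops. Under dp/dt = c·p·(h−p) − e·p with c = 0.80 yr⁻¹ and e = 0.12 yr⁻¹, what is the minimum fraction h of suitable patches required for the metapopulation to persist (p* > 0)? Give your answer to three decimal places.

p* = h − e/c is positive only when h > e/c.
h_min = e/c = 0.12/0.80 = 0.1500.

0.150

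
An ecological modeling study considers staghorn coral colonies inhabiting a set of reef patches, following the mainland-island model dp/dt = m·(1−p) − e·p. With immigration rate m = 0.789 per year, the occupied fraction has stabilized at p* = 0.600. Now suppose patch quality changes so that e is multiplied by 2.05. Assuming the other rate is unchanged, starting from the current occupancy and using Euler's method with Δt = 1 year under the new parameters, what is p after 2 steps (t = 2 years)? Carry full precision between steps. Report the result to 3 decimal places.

Balance m(1−p*) = e·p* gives e = m(1−p*)/p* = 0.789×0.40000/0.60000 = 0.52600.
Starting from p₀ = 0.60000; update p ← p + (dp/dt)·Δt with the new parameters.
step 1: Δp = -0.33138, p = 0.26862
step 2: Δp = +0.28741, p = 0.55603

0.556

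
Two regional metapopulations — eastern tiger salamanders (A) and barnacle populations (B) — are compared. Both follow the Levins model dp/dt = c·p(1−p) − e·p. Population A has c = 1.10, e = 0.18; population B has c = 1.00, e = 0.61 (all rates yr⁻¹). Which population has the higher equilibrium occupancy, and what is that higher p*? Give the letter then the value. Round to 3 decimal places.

A, 0.836

A: p*_A = 1 − 0.18/1.10 = 0.8364.
B: p*_B = 1 − 0.61/1.00 = 0.3900.
A is higher at 0.8364.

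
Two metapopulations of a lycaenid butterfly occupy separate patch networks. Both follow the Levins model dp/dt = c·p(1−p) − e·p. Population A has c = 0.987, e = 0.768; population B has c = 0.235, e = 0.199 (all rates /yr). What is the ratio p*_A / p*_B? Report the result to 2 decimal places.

1.45

A: p*_A = 1 − 0.768/0.987 = 0.2219.
B: p*_B = 1 − 0.199/0.235 = 0.1532.
p*_A / p*_B = 0.2219/0.1532 = 1.4484.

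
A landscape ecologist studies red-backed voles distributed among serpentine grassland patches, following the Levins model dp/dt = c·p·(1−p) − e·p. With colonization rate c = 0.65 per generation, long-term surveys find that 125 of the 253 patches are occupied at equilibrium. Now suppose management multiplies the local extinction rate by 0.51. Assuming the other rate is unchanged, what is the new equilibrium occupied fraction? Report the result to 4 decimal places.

Observed p* = 125/253 = 0.49407.
Balance c(1−p*) = e gives e = 0.65×(1 − 0.49407) = 0.32885.
New p* = 1 − e/c = 1 − 0.16771/0.65000 = 0.74198.

0.7420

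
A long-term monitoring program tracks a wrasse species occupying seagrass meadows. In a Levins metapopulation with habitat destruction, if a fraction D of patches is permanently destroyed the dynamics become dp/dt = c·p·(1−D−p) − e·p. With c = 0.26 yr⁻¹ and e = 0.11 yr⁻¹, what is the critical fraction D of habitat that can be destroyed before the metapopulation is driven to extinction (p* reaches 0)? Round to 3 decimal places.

The nontrivial equilibrium is p* = (1−D) − e/c; extinction occurs when this hits zero.
So D_crit = 1 − e/c = 1 − 0.11/0.26 = 1 − 0.4231 = 0.5769.
Note this equals the original equilibrium occupancy — the Levins extinction-debt result.

0.577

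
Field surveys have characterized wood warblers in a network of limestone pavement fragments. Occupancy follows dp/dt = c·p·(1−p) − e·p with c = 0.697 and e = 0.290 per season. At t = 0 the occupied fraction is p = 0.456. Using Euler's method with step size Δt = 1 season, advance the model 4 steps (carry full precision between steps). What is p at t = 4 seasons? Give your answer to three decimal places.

Update rule: p ← p + [c·p·(1−p) − e·p]·Δt with Δt = 1.
  1  |  dp/dt·Δt = +0.040661  |  p_1 = 0.496661
  2  |  dp/dt·Δt = +0.030211  |  p_2 = 0.526871
  3  |  dp/dt·Δt = +0.020954  |  p_3 = 0.547825
  4  |  dp/dt·Δt = +0.013786  |  p_4 = 0.561612

0.562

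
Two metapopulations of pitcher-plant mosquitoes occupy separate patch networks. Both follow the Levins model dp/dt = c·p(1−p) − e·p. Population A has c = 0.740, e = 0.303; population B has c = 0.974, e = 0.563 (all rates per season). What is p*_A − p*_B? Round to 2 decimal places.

0.17

A: p*_A = 1 − 0.303/0.740 = 0.5905.
B: p*_B = 1 − 0.563/0.974 = 0.4220.
p*_A − p*_B = 0.5905 − 0.4220 = 0.1686.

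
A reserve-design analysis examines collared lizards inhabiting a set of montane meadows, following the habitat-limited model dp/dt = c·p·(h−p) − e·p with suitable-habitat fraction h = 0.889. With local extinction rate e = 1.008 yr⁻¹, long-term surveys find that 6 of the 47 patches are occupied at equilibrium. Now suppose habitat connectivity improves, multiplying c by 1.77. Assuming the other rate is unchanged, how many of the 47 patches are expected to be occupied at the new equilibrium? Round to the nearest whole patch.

Observed p* = 6/47 = 0.12766.
Balance c(h−p*) = e gives c = e/(0.889 − 0.12766) = 1.008/0.76134 = 1.32398.
New p* = 0.889 − e/c = 0.889 − 1.00800/2.34344 = 0.45886.
Expected occupied = 47 × 0.45886 = 21.57 ≈ 22.

22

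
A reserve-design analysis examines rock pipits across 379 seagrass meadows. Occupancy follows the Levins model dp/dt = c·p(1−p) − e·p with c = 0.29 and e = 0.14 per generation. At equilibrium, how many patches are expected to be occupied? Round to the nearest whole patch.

196

p* = 1 − e/c = 1 − 0.14/0.29 = 0.5172.
Expected occupied patches = N × p* = 379 × 0.5172 = 196.03 ≈ 196.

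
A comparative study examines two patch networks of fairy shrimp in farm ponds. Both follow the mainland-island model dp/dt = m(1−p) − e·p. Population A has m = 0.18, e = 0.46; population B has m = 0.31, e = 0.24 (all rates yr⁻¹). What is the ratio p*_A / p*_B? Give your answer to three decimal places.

0.499

A: p*_A = m/(m+e) = 0.18/0.6400 = 0.2812.
B: p*_B = 0.31/0.5500 = 0.5636.
p*_A / p*_B = 0.2812/0.5636 = 0.4990.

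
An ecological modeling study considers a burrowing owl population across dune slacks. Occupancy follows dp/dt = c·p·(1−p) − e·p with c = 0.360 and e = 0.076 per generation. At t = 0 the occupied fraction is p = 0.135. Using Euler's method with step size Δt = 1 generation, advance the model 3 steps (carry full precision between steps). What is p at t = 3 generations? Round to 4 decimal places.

Update rule: p ← p + [c·p·(1−p) − e·p]·Δt with Δt = 1.
step 1: Δp = +0.03178, p = 0.16678
step 2: Δp = +0.03735, p = 0.20413
step 3: Δp = +0.04297, p = 0.24710

0.2471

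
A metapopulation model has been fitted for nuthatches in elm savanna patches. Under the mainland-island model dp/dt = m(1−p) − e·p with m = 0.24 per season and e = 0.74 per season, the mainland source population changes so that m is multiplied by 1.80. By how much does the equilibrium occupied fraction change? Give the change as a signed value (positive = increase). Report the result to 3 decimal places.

0.124

Before: p* = 0.24/(0.24+0.74) = 0.2449.
After: m = 0.432, e = 0.74; p* = 0.432/1.1720 = 0.3686.
Δp* = 0.3686 − 0.2449 = +0.1237.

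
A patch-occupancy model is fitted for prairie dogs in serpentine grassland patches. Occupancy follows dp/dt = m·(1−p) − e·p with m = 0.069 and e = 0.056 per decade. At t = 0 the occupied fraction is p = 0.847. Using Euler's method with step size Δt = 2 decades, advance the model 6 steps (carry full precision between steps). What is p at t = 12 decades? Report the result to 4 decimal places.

Update rule: p ← p + [m·(1−p) − e·p]·Δt with Δt = 2.
t = 2: p = 0.84700 + (-0.07375) = 0.77325
t = 4: p = 0.77325 + (-0.05531) = 0.71794
t = 6: p = 0.71794 + (-0.04148) = 0.67645
t = 8: p = 0.67645 + (-0.03111) = 0.64534
t = 10: p = 0.64534 + (-0.02333) = 0.62200
t = 12: p = 0.62200 + (-0.01750) = 0.60450

0.6045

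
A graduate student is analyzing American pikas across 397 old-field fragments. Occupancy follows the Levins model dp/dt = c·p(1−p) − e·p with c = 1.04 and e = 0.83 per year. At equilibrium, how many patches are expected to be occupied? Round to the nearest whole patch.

p* = 1 − e/c = 1 − 0.83/1.04 = 0.2019.
Expected occupied patches = N × p* = 397 × 0.2019 = 80.16 ≈ 80.

80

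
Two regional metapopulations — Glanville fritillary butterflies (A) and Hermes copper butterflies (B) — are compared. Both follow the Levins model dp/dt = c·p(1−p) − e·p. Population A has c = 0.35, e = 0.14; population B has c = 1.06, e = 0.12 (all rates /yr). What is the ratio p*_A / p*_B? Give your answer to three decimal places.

A: p*_A = 1 − 0.14/0.35 = 0.6000.
B: p*_B = 1 − 0.12/1.06 = 0.8868.
p*_A / p*_B = 0.6000/0.8868 = 0.6766.

0.677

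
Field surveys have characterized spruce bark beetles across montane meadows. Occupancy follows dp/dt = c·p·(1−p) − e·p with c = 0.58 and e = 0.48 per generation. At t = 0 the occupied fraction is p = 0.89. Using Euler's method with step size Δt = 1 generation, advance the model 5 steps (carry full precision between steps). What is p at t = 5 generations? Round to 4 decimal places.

0.2915

Update rule: p ← p + [c·p·(1−p) − e·p]·Δt with Δt = 1.
p: 0.89000 → 0.51958  (Δp = -0.37042)
p: 0.51958 → 0.41496  (Δp = -0.10462)
p: 0.41496 → 0.35658  (Δp = -0.05838)
p: 0.35658 → 0.31849  (Δp = -0.03809)
p: 0.31849 → 0.29151  (Δp = -0.02699)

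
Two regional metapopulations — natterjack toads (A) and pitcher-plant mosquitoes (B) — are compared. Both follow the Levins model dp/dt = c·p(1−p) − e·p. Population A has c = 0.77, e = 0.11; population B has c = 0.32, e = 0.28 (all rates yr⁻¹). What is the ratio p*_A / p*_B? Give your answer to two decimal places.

A: p*_A = 1 − 0.11/0.77 = 0.8571.
B: p*_B = 1 − 0.28/0.32 = 0.1250.
p*_A / p*_B = 0.8571/0.1250 = 6.8571.

6.86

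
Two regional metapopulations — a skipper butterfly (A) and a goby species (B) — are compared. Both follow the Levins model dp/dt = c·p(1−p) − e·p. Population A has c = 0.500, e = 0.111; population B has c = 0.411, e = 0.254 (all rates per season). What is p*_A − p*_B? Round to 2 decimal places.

A: p*_A = 1 − 0.111/0.500 = 0.7780.
B: p*_B = 1 − 0.254/0.411 = 0.3820.
p*_A − p*_B = 0.7780 − 0.3820 = 0.3960.

0.40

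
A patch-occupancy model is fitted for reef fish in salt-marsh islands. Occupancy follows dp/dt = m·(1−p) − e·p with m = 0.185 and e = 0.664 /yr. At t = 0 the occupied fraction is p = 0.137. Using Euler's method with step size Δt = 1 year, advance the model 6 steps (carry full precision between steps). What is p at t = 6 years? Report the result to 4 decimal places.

Update rule: p ← p + [m·(1−p) − e·p]·Δt with Δt = 1.
  1  |  dp/dt·Δt = +0.068687  |  p_1 = 0.205687
  2  |  dp/dt·Δt = +0.010372  |  p_2 = 0.216059
  3  |  dp/dt·Δt = +0.001566  |  p_3 = 0.217625
  4  |  dp/dt·Δt = +0.000236  |  p_4 = 0.217861
  5  |  dp/dt·Δt = +0.000036  |  p_5 = 0.217897
  6  |  dp/dt·Δt = +0.000005  |  p_6 = 0.217902

0.2179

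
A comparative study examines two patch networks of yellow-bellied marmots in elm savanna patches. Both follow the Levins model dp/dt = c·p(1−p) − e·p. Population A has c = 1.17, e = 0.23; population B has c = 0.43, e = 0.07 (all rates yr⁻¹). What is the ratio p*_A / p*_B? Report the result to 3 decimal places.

A: p*_A = 1 − 0.23/1.17 = 0.8034.
B: p*_B = 1 − 0.07/0.43 = 0.8372.
p*_A / p*_B = 0.8034/0.8372 = 0.9596.

0.960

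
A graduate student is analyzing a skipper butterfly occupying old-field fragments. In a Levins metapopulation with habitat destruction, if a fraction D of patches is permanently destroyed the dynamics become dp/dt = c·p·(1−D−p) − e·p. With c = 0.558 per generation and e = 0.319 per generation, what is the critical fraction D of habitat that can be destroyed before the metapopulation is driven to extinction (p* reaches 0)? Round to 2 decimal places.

The nontrivial equilibrium is p* = (1−D) − e/c; extinction occurs when this hits zero.
So D_crit = 1 − e/c = 1 − 0.319/0.558 = 1 − 0.5717 = 0.4283.
Note this equals the original equilibrium occupancy — the Levins extinction-debt result.

0.43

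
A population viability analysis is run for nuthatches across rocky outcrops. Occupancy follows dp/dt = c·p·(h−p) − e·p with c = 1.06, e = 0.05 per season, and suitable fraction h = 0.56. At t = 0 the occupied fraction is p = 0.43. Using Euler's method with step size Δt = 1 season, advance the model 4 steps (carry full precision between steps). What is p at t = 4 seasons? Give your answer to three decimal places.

0.508

Update rule: p ← p + [c·p·(h−p) − e·p]·Δt with Δt = 1.
step 1: Δp = +0.03775, p = 0.46775
step 2: Δp = +0.02235, p = 0.49010
step 3: Δp = +0.01181, p = 0.50191
step 4: Δp = +0.00581, p = 0.50772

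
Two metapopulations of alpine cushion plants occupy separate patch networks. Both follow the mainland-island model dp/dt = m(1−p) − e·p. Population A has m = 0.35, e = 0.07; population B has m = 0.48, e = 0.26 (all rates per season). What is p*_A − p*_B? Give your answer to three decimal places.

0.185

A: p*_A = m/(m+e) = 0.35/0.4200 = 0.8333.
B: p*_B = 0.48/0.7400 = 0.6486.
p*_A − p*_B = 0.8333 − 0.6486 = 0.1847.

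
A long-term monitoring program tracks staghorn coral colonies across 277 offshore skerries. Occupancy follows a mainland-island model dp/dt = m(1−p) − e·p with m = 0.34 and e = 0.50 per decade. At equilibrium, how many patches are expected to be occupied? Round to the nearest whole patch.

p* = m/(m+e) = 0.34/0.8400 = 0.4048.
Expected occupied patches = N × p* = 277 × 0.4048 = 112.12 ≈ 112.

112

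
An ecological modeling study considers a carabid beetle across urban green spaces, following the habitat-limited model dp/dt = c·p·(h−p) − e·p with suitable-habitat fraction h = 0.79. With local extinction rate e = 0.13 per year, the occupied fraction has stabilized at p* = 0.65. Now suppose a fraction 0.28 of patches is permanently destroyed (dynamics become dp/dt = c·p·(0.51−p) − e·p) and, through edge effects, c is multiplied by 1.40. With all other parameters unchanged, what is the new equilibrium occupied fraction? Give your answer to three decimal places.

0.410

Balance c(h−p*) = e gives c = e/(0.79 − 0.65000) = 0.13/0.14000 = 0.92857.
New p* = 0.51 − e/c = 0.51 − 0.13000/1.30000 = 0.41000.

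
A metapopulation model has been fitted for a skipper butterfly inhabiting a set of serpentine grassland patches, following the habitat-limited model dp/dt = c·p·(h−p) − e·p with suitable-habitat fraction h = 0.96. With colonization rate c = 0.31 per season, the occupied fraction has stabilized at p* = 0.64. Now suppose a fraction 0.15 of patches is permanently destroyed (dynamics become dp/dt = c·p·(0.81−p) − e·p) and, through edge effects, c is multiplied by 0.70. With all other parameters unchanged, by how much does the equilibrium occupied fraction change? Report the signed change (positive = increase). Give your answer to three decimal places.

Balance c(h−p*) = e gives e = 0.31×(0.96 − 0.64000) = 0.09920.
New p* = 0.81 − e/c = 0.81 − 0.09920/0.21700 = 0.35286.
Δp* = 0.35286 − 0.64000 = -0.28714.

-0.287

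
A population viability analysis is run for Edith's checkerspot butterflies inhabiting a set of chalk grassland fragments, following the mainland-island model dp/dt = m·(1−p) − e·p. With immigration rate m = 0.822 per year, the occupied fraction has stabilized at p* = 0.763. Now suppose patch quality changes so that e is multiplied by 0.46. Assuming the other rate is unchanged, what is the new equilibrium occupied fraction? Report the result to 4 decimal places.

Balance m(1−p*) = e·p* gives e = m(1−p*)/p* = 0.822×0.23700/0.76300 = 0.25533.
New p* = m/(m+e) = 0.82200/(0.82200+0.11745) = 0.87498.

0.8750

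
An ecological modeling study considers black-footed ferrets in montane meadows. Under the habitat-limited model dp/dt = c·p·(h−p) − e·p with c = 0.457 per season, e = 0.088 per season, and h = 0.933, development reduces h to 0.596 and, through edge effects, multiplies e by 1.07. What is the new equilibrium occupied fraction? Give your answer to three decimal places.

Before: p* = h − e/c = 0.933 − 0.088/0.457 = 0.933 − 0.1926 = 0.7404.
After: c = 0.457, e = 0.09416, h = 0.596; p* = 0.596 − 0.09416/0.457 = 0.3900.

0.390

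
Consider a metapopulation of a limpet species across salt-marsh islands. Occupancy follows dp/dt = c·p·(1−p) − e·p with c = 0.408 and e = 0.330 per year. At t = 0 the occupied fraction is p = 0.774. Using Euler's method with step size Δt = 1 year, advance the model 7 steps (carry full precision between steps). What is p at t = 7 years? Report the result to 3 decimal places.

Update rule: p ← p + [c·p·(1−p) − e·p]·Δt with Δt = 1.
step 1: Δp = -0.18405, p = 0.58995
step 2: Δp = -0.09598, p = 0.49396
step 3: Δp = -0.06102, p = 0.43294
step 4: Δp = -0.04271, p = 0.39024
step 5: Δp = -0.03169, p = 0.35854
step 6: Δp = -0.02448, p = 0.33406
step 7: Δp = -0.01947, p = 0.31458

0.315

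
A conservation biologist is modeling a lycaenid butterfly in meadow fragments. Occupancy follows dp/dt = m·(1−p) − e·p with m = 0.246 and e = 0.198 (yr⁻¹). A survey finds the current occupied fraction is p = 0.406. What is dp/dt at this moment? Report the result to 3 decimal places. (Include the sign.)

0.066

Colonization term: m·(1−p) = 0.246×0.5940 = 0.14612.
Extinction term: e·p = 0.08039.
dp/dt = 0.14612 − 0.08039 = 0.06574.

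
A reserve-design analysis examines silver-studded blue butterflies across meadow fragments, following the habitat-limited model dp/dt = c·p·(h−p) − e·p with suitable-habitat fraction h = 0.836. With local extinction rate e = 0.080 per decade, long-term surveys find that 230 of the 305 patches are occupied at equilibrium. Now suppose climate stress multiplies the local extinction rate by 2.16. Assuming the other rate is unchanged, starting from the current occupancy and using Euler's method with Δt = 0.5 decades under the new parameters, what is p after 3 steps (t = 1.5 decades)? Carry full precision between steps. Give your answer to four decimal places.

Observed p* = 230/305 = 0.75410.
Balance c(h−p*) = e gives c = e/(0.836 − 0.75410) = 0.080/0.08190 = 0.97678.
Starting from p₀ = 0.75410; update p ← p + (dp/dt)·Δt with the new parameters.
  1  |  dp/dt·Δt = -0.034990  |  p_1 = 0.719108
  2  |  dp/dt·Δt = -0.021078  |  p_2 = 0.698030
  3  |  dp/dt·Δt = -0.013274  |  p_3 = 0.684756

0.6848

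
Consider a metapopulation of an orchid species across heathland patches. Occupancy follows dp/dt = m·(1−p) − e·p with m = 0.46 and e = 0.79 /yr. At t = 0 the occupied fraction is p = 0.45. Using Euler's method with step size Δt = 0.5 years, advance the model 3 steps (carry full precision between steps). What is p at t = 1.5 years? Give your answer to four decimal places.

0.3723

Update rule: p ← p + [m·(1−p) − e·p]·Δt with Δt = 0.5.
p: 0.45000 → 0.39875  (Δp = -0.05125)
p: 0.39875 → 0.37953  (Δp = -0.01922)
p: 0.37953 → 0.37232  (Δp = -0.00721)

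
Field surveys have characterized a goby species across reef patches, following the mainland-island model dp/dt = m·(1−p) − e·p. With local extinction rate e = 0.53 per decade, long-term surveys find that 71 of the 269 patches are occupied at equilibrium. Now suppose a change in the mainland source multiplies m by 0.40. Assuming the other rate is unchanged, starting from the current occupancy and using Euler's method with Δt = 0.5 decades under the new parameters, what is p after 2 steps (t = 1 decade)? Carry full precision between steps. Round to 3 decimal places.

Observed p* = 71/269 = 0.26394.
Balance m(1−p*) = e·p* gives m = e·p*/(1−p*) = 0.53×0.26394/0.73606 = 0.19005.
Starting from p₀ = 0.26394; update p ← p + (dp/dt)·Δt with the new parameters.
step 1: Δp = -0.04197, p = 0.22197
step 2: Δp = -0.02925, p = 0.19272

0.193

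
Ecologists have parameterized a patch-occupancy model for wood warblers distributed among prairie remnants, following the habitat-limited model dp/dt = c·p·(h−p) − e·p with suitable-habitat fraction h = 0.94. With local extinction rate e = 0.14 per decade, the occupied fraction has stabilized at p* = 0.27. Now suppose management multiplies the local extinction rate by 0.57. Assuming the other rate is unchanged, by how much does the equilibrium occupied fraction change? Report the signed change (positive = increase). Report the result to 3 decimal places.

Balance c(h−p*) = e gives c = e/(0.94 − 0.27000) = 0.14/0.67000 = 0.20896.
New p* = 0.94 − e/c = 0.94 − 0.07980/0.20896 = 0.55811.
Δp* = 0.55811 − 0.27000 = +0.28811.

0.288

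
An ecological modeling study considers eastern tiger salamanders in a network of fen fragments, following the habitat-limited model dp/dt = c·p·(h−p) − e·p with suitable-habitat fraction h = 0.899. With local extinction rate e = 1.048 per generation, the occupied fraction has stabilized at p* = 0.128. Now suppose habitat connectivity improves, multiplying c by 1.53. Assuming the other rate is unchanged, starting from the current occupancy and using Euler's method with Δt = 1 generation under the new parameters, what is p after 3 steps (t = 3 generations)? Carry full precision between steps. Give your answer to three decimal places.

0.347

Balance c(h−p*) = e gives c = e/(0.899 − 0.12800) = 1.048/0.77100 = 1.35927.
Starting from p₀ = 0.12800; update p ← p + (dp/dt)·Δt with the new parameters.
  1  |  dp/dt·Δt = +0.071096  |  p_1 = 0.199096
  2  |  dp/dt·Δt = +0.081148  |  p_2 = 0.280244
  3  |  dp/dt·Δt = +0.066928  |  p_3 = 0.347172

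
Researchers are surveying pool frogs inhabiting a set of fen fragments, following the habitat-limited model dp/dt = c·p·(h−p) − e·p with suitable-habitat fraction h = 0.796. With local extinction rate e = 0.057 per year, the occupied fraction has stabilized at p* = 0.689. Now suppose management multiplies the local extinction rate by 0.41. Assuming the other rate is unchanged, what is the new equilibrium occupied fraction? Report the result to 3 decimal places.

0.752

Balance c(h−p*) = e gives c = e/(0.796 − 0.68900) = 0.057/0.10700 = 0.53271.
New p* = 0.796 − e/c = 0.796 − 0.02337/0.53271 = 0.75213.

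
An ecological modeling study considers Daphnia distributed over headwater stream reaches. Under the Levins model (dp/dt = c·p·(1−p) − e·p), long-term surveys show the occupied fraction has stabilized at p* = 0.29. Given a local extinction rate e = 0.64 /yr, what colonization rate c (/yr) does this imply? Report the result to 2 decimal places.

0.90

At equilibrium c(1−p*) = e, so c = e/(1−p*).
c = 0.64/(1 − 0.29) = 0.64/0.7100 = 0.9014.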